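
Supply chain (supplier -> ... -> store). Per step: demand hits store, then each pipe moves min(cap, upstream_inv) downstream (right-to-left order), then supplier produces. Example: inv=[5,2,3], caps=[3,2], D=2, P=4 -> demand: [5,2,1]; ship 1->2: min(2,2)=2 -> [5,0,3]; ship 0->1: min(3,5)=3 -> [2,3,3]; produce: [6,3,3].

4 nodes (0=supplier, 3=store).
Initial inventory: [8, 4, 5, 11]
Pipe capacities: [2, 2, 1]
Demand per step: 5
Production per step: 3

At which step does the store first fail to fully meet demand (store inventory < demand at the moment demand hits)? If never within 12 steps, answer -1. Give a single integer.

Step 1: demand=5,sold=5 ship[2->3]=1 ship[1->2]=2 ship[0->1]=2 prod=3 -> [9 4 6 7]
Step 2: demand=5,sold=5 ship[2->3]=1 ship[1->2]=2 ship[0->1]=2 prod=3 -> [10 4 7 3]
Step 3: demand=5,sold=3 ship[2->3]=1 ship[1->2]=2 ship[0->1]=2 prod=3 -> [11 4 8 1]
Step 4: demand=5,sold=1 ship[2->3]=1 ship[1->2]=2 ship[0->1]=2 prod=3 -> [12 4 9 1]
Step 5: demand=5,sold=1 ship[2->3]=1 ship[1->2]=2 ship[0->1]=2 prod=3 -> [13 4 10 1]
Step 6: demand=5,sold=1 ship[2->3]=1 ship[1->2]=2 ship[0->1]=2 prod=3 -> [14 4 11 1]
Step 7: demand=5,sold=1 ship[2->3]=1 ship[1->2]=2 ship[0->1]=2 prod=3 -> [15 4 12 1]
Step 8: demand=5,sold=1 ship[2->3]=1 ship[1->2]=2 ship[0->1]=2 prod=3 -> [16 4 13 1]
Step 9: demand=5,sold=1 ship[2->3]=1 ship[1->2]=2 ship[0->1]=2 prod=3 -> [17 4 14 1]
Step 10: demand=5,sold=1 ship[2->3]=1 ship[1->2]=2 ship[0->1]=2 prod=3 -> [18 4 15 1]
Step 11: demand=5,sold=1 ship[2->3]=1 ship[1->2]=2 ship[0->1]=2 prod=3 -> [19 4 16 1]
Step 12: demand=5,sold=1 ship[2->3]=1 ship[1->2]=2 ship[0->1]=2 prod=3 -> [20 4 17 1]
First stockout at step 3

3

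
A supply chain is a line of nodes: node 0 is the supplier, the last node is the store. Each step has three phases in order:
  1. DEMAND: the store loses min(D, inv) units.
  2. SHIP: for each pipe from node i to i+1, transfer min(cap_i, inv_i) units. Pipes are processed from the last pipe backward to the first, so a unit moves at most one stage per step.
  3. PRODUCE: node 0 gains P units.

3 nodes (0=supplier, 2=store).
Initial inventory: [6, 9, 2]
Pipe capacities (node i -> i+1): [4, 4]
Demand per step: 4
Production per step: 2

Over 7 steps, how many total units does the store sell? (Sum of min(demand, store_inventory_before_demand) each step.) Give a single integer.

Step 1: sold=2 (running total=2) -> [4 9 4]
Step 2: sold=4 (running total=6) -> [2 9 4]
Step 3: sold=4 (running total=10) -> [2 7 4]
Step 4: sold=4 (running total=14) -> [2 5 4]
Step 5: sold=4 (running total=18) -> [2 3 4]
Step 6: sold=4 (running total=22) -> [2 2 3]
Step 7: sold=3 (running total=25) -> [2 2 2]

Answer: 25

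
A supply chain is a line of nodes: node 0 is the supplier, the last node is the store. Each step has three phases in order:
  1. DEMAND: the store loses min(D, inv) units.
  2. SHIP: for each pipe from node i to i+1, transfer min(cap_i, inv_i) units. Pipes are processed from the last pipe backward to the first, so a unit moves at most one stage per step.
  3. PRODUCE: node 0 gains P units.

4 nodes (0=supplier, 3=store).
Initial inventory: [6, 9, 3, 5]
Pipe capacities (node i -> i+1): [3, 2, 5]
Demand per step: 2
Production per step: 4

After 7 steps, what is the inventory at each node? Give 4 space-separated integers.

Step 1: demand=2,sold=2 ship[2->3]=3 ship[1->2]=2 ship[0->1]=3 prod=4 -> inv=[7 10 2 6]
Step 2: demand=2,sold=2 ship[2->3]=2 ship[1->2]=2 ship[0->1]=3 prod=4 -> inv=[8 11 2 6]
Step 3: demand=2,sold=2 ship[2->3]=2 ship[1->2]=2 ship[0->1]=3 prod=4 -> inv=[9 12 2 6]
Step 4: demand=2,sold=2 ship[2->3]=2 ship[1->2]=2 ship[0->1]=3 prod=4 -> inv=[10 13 2 6]
Step 5: demand=2,sold=2 ship[2->3]=2 ship[1->2]=2 ship[0->1]=3 prod=4 -> inv=[11 14 2 6]
Step 6: demand=2,sold=2 ship[2->3]=2 ship[1->2]=2 ship[0->1]=3 prod=4 -> inv=[12 15 2 6]
Step 7: demand=2,sold=2 ship[2->3]=2 ship[1->2]=2 ship[0->1]=3 prod=4 -> inv=[13 16 2 6]

13 16 2 6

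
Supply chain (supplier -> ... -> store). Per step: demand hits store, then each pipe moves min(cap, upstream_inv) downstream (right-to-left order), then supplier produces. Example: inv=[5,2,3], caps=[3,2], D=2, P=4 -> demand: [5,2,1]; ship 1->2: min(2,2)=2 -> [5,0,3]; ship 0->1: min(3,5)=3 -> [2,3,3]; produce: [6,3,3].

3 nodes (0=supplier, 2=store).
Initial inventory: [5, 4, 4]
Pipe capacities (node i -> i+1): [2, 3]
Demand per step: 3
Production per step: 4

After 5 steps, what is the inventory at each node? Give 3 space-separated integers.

Step 1: demand=3,sold=3 ship[1->2]=3 ship[0->1]=2 prod=4 -> inv=[7 3 4]
Step 2: demand=3,sold=3 ship[1->2]=3 ship[0->1]=2 prod=4 -> inv=[9 2 4]
Step 3: demand=3,sold=3 ship[1->2]=2 ship[0->1]=2 prod=4 -> inv=[11 2 3]
Step 4: demand=3,sold=3 ship[1->2]=2 ship[0->1]=2 prod=4 -> inv=[13 2 2]
Step 5: demand=3,sold=2 ship[1->2]=2 ship[0->1]=2 prod=4 -> inv=[15 2 2]

15 2 2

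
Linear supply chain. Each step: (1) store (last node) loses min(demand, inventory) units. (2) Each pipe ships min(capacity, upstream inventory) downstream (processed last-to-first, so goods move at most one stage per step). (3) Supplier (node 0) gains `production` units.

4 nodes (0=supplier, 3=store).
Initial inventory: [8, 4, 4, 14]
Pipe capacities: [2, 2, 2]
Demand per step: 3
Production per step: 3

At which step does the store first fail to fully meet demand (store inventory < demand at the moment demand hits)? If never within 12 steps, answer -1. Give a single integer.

Step 1: demand=3,sold=3 ship[2->3]=2 ship[1->2]=2 ship[0->1]=2 prod=3 -> [9 4 4 13]
Step 2: demand=3,sold=3 ship[2->3]=2 ship[1->2]=2 ship[0->1]=2 prod=3 -> [10 4 4 12]
Step 3: demand=3,sold=3 ship[2->3]=2 ship[1->2]=2 ship[0->1]=2 prod=3 -> [11 4 4 11]
Step 4: demand=3,sold=3 ship[2->3]=2 ship[1->2]=2 ship[0->1]=2 prod=3 -> [12 4 4 10]
Step 5: demand=3,sold=3 ship[2->3]=2 ship[1->2]=2 ship[0->1]=2 prod=3 -> [13 4 4 9]
Step 6: demand=3,sold=3 ship[2->3]=2 ship[1->2]=2 ship[0->1]=2 prod=3 -> [14 4 4 8]
Step 7: demand=3,sold=3 ship[2->3]=2 ship[1->2]=2 ship[0->1]=2 prod=3 -> [15 4 4 7]
Step 8: demand=3,sold=3 ship[2->3]=2 ship[1->2]=2 ship[0->1]=2 prod=3 -> [16 4 4 6]
Step 9: demand=3,sold=3 ship[2->3]=2 ship[1->2]=2 ship[0->1]=2 prod=3 -> [17 4 4 5]
Step 10: demand=3,sold=3 ship[2->3]=2 ship[1->2]=2 ship[0->1]=2 prod=3 -> [18 4 4 4]
Step 11: demand=3,sold=3 ship[2->3]=2 ship[1->2]=2 ship[0->1]=2 prod=3 -> [19 4 4 3]
Step 12: demand=3,sold=3 ship[2->3]=2 ship[1->2]=2 ship[0->1]=2 prod=3 -> [20 4 4 2]
No stockout in 12 steps

-1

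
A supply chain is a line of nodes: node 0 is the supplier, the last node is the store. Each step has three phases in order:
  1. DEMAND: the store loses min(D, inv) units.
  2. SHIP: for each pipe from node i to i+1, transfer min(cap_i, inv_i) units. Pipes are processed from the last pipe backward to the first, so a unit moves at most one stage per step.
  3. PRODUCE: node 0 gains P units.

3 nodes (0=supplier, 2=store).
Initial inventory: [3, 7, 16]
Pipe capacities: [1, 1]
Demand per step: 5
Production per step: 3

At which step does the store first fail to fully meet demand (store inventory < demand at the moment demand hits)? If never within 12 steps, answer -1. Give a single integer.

Step 1: demand=5,sold=5 ship[1->2]=1 ship[0->1]=1 prod=3 -> [5 7 12]
Step 2: demand=5,sold=5 ship[1->2]=1 ship[0->1]=1 prod=3 -> [7 7 8]
Step 3: demand=5,sold=5 ship[1->2]=1 ship[0->1]=1 prod=3 -> [9 7 4]
Step 4: demand=5,sold=4 ship[1->2]=1 ship[0->1]=1 prod=3 -> [11 7 1]
Step 5: demand=5,sold=1 ship[1->2]=1 ship[0->1]=1 prod=3 -> [13 7 1]
Step 6: demand=5,sold=1 ship[1->2]=1 ship[0->1]=1 prod=3 -> [15 7 1]
Step 7: demand=5,sold=1 ship[1->2]=1 ship[0->1]=1 prod=3 -> [17 7 1]
Step 8: demand=5,sold=1 ship[1->2]=1 ship[0->1]=1 prod=3 -> [19 7 1]
Step 9: demand=5,sold=1 ship[1->2]=1 ship[0->1]=1 prod=3 -> [21 7 1]
Step 10: demand=5,sold=1 ship[1->2]=1 ship[0->1]=1 prod=3 -> [23 7 1]
Step 11: demand=5,sold=1 ship[1->2]=1 ship[0->1]=1 prod=3 -> [25 7 1]
Step 12: demand=5,sold=1 ship[1->2]=1 ship[0->1]=1 prod=3 -> [27 7 1]
First stockout at step 4

4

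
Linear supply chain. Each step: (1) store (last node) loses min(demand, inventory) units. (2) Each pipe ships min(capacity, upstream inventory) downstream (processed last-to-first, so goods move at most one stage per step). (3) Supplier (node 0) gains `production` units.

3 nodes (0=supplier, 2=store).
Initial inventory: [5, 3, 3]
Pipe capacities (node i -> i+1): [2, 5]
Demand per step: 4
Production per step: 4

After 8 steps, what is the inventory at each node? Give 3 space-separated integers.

Step 1: demand=4,sold=3 ship[1->2]=3 ship[0->1]=2 prod=4 -> inv=[7 2 3]
Step 2: demand=4,sold=3 ship[1->2]=2 ship[0->1]=2 prod=4 -> inv=[9 2 2]
Step 3: demand=4,sold=2 ship[1->2]=2 ship[0->1]=2 prod=4 -> inv=[11 2 2]
Step 4: demand=4,sold=2 ship[1->2]=2 ship[0->1]=2 prod=4 -> inv=[13 2 2]
Step 5: demand=4,sold=2 ship[1->2]=2 ship[0->1]=2 prod=4 -> inv=[15 2 2]
Step 6: demand=4,sold=2 ship[1->2]=2 ship[0->1]=2 prod=4 -> inv=[17 2 2]
Step 7: demand=4,sold=2 ship[1->2]=2 ship[0->1]=2 prod=4 -> inv=[19 2 2]
Step 8: demand=4,sold=2 ship[1->2]=2 ship[0->1]=2 prod=4 -> inv=[21 2 2]

21 2 2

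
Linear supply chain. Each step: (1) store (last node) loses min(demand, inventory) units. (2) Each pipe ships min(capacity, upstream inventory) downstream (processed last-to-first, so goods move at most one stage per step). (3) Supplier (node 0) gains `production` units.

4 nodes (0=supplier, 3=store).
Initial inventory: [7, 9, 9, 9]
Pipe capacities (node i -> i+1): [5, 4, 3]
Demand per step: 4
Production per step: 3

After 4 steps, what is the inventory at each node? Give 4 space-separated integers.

Step 1: demand=4,sold=4 ship[2->3]=3 ship[1->2]=4 ship[0->1]=5 prod=3 -> inv=[5 10 10 8]
Step 2: demand=4,sold=4 ship[2->3]=3 ship[1->2]=4 ship[0->1]=5 prod=3 -> inv=[3 11 11 7]
Step 3: demand=4,sold=4 ship[2->3]=3 ship[1->2]=4 ship[0->1]=3 prod=3 -> inv=[3 10 12 6]
Step 4: demand=4,sold=4 ship[2->3]=3 ship[1->2]=4 ship[0->1]=3 prod=3 -> inv=[3 9 13 5]

3 9 13 5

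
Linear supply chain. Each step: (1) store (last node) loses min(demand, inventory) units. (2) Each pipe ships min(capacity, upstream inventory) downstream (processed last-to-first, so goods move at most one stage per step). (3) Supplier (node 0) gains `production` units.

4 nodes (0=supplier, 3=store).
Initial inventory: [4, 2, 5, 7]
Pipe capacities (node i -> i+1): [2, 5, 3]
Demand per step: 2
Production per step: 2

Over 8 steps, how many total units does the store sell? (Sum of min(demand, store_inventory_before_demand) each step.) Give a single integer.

Answer: 16

Derivation:
Step 1: sold=2 (running total=2) -> [4 2 4 8]
Step 2: sold=2 (running total=4) -> [4 2 3 9]
Step 3: sold=2 (running total=6) -> [4 2 2 10]
Step 4: sold=2 (running total=8) -> [4 2 2 10]
Step 5: sold=2 (running total=10) -> [4 2 2 10]
Step 6: sold=2 (running total=12) -> [4 2 2 10]
Step 7: sold=2 (running total=14) -> [4 2 2 10]
Step 8: sold=2 (running total=16) -> [4 2 2 10]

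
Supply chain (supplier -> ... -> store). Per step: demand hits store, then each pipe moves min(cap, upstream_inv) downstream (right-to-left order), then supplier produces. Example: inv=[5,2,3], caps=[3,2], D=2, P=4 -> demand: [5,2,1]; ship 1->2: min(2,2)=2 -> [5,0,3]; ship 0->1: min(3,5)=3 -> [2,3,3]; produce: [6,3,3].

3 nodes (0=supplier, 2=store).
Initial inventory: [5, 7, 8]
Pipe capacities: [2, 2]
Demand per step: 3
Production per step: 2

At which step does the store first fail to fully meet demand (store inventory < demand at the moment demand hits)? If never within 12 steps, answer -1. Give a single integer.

Step 1: demand=3,sold=3 ship[1->2]=2 ship[0->1]=2 prod=2 -> [5 7 7]
Step 2: demand=3,sold=3 ship[1->2]=2 ship[0->1]=2 prod=2 -> [5 7 6]
Step 3: demand=3,sold=3 ship[1->2]=2 ship[0->1]=2 prod=2 -> [5 7 5]
Step 4: demand=3,sold=3 ship[1->2]=2 ship[0->1]=2 prod=2 -> [5 7 4]
Step 5: demand=3,sold=3 ship[1->2]=2 ship[0->1]=2 prod=2 -> [5 7 3]
Step 6: demand=3,sold=3 ship[1->2]=2 ship[0->1]=2 prod=2 -> [5 7 2]
Step 7: demand=3,sold=2 ship[1->2]=2 ship[0->1]=2 prod=2 -> [5 7 2]
Step 8: demand=3,sold=2 ship[1->2]=2 ship[0->1]=2 prod=2 -> [5 7 2]
Step 9: demand=3,sold=2 ship[1->2]=2 ship[0->1]=2 prod=2 -> [5 7 2]
Step 10: demand=3,sold=2 ship[1->2]=2 ship[0->1]=2 prod=2 -> [5 7 2]
Step 11: demand=3,sold=2 ship[1->2]=2 ship[0->1]=2 prod=2 -> [5 7 2]
Step 12: demand=3,sold=2 ship[1->2]=2 ship[0->1]=2 prod=2 -> [5 7 2]
First stockout at step 7

7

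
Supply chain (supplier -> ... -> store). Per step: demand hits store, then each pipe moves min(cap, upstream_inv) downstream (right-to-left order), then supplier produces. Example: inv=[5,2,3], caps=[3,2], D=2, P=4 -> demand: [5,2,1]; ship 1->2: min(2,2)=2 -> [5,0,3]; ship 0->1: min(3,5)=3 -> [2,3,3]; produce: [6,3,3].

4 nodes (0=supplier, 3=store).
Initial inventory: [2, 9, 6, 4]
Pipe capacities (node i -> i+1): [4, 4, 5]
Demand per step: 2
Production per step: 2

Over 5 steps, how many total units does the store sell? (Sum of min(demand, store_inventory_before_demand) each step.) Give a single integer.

Step 1: sold=2 (running total=2) -> [2 7 5 7]
Step 2: sold=2 (running total=4) -> [2 5 4 10]
Step 3: sold=2 (running total=6) -> [2 3 4 12]
Step 4: sold=2 (running total=8) -> [2 2 3 14]
Step 5: sold=2 (running total=10) -> [2 2 2 15]

Answer: 10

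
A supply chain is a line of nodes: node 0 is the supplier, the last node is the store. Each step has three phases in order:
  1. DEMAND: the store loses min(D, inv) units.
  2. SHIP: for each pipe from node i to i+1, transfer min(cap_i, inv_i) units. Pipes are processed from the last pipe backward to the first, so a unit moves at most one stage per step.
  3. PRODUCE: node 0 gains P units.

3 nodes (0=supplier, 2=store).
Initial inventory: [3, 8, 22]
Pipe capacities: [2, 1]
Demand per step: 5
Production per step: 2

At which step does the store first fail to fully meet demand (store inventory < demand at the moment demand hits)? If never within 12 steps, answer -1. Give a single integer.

Step 1: demand=5,sold=5 ship[1->2]=1 ship[0->1]=2 prod=2 -> [3 9 18]
Step 2: demand=5,sold=5 ship[1->2]=1 ship[0->1]=2 prod=2 -> [3 10 14]
Step 3: demand=5,sold=5 ship[1->2]=1 ship[0->1]=2 prod=2 -> [3 11 10]
Step 4: demand=5,sold=5 ship[1->2]=1 ship[0->1]=2 prod=2 -> [3 12 6]
Step 5: demand=5,sold=5 ship[1->2]=1 ship[0->1]=2 prod=2 -> [3 13 2]
Step 6: demand=5,sold=2 ship[1->2]=1 ship[0->1]=2 prod=2 -> [3 14 1]
Step 7: demand=5,sold=1 ship[1->2]=1 ship[0->1]=2 prod=2 -> [3 15 1]
Step 8: demand=5,sold=1 ship[1->2]=1 ship[0->1]=2 prod=2 -> [3 16 1]
Step 9: demand=5,sold=1 ship[1->2]=1 ship[0->1]=2 prod=2 -> [3 17 1]
Step 10: demand=5,sold=1 ship[1->2]=1 ship[0->1]=2 prod=2 -> [3 18 1]
Step 11: demand=5,sold=1 ship[1->2]=1 ship[0->1]=2 prod=2 -> [3 19 1]
Step 12: demand=5,sold=1 ship[1->2]=1 ship[0->1]=2 prod=2 -> [3 20 1]
First stockout at step 6

6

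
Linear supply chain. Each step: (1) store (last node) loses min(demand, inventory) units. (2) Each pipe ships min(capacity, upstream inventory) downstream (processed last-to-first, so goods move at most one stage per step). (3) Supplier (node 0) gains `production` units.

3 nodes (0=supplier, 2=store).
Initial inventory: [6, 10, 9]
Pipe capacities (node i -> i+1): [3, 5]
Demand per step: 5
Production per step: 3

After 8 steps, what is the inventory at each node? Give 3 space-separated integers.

Step 1: demand=5,sold=5 ship[1->2]=5 ship[0->1]=3 prod=3 -> inv=[6 8 9]
Step 2: demand=5,sold=5 ship[1->2]=5 ship[0->1]=3 prod=3 -> inv=[6 6 9]
Step 3: demand=5,sold=5 ship[1->2]=5 ship[0->1]=3 prod=3 -> inv=[6 4 9]
Step 4: demand=5,sold=5 ship[1->2]=4 ship[0->1]=3 prod=3 -> inv=[6 3 8]
Step 5: demand=5,sold=5 ship[1->2]=3 ship[0->1]=3 prod=3 -> inv=[6 3 6]
Step 6: demand=5,sold=5 ship[1->2]=3 ship[0->1]=3 prod=3 -> inv=[6 3 4]
Step 7: demand=5,sold=4 ship[1->2]=3 ship[0->1]=3 prod=3 -> inv=[6 3 3]
Step 8: demand=5,sold=3 ship[1->2]=3 ship[0->1]=3 prod=3 -> inv=[6 3 3]

6 3 3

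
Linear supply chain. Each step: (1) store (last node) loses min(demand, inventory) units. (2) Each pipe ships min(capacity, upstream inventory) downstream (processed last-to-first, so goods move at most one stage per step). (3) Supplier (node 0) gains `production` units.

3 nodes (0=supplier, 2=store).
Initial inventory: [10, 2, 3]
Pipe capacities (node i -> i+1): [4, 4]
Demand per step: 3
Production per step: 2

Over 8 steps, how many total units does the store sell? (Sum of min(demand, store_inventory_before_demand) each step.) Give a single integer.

Answer: 23

Derivation:
Step 1: sold=3 (running total=3) -> [8 4 2]
Step 2: sold=2 (running total=5) -> [6 4 4]
Step 3: sold=3 (running total=8) -> [4 4 5]
Step 4: sold=3 (running total=11) -> [2 4 6]
Step 5: sold=3 (running total=14) -> [2 2 7]
Step 6: sold=3 (running total=17) -> [2 2 6]
Step 7: sold=3 (running total=20) -> [2 2 5]
Step 8: sold=3 (running total=23) -> [2 2 4]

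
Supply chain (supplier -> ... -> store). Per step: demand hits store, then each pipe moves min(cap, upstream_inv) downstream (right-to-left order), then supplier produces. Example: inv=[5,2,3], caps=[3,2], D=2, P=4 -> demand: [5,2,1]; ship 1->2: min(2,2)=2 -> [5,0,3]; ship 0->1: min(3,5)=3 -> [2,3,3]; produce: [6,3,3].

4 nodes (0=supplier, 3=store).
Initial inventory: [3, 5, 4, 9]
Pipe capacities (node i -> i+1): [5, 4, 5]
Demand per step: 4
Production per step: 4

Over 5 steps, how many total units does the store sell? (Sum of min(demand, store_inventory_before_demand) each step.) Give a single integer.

Answer: 20

Derivation:
Step 1: sold=4 (running total=4) -> [4 4 4 9]
Step 2: sold=4 (running total=8) -> [4 4 4 9]
Step 3: sold=4 (running total=12) -> [4 4 4 9]
Step 4: sold=4 (running total=16) -> [4 4 4 9]
Step 5: sold=4 (running total=20) -> [4 4 4 9]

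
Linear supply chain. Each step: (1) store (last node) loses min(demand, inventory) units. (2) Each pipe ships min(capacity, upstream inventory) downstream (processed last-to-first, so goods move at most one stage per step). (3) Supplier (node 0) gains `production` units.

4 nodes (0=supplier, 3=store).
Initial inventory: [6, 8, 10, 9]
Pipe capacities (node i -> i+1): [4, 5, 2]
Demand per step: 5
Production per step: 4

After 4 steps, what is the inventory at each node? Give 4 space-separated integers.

Step 1: demand=5,sold=5 ship[2->3]=2 ship[1->2]=5 ship[0->1]=4 prod=4 -> inv=[6 7 13 6]
Step 2: demand=5,sold=5 ship[2->3]=2 ship[1->2]=5 ship[0->1]=4 prod=4 -> inv=[6 6 16 3]
Step 3: demand=5,sold=3 ship[2->3]=2 ship[1->2]=5 ship[0->1]=4 prod=4 -> inv=[6 5 19 2]
Step 4: demand=5,sold=2 ship[2->3]=2 ship[1->2]=5 ship[0->1]=4 prod=4 -> inv=[6 4 22 2]

6 4 22 2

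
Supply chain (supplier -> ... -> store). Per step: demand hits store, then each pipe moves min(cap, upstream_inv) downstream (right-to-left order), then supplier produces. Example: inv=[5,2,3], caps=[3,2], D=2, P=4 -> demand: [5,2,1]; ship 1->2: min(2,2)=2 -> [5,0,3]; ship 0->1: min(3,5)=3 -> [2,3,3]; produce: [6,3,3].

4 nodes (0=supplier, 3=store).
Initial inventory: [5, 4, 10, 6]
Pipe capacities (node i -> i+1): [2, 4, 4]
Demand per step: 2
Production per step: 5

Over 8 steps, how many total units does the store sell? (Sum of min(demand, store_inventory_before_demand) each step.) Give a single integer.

Step 1: sold=2 (running total=2) -> [8 2 10 8]
Step 2: sold=2 (running total=4) -> [11 2 8 10]
Step 3: sold=2 (running total=6) -> [14 2 6 12]
Step 4: sold=2 (running total=8) -> [17 2 4 14]
Step 5: sold=2 (running total=10) -> [20 2 2 16]
Step 6: sold=2 (running total=12) -> [23 2 2 16]
Step 7: sold=2 (running total=14) -> [26 2 2 16]
Step 8: sold=2 (running total=16) -> [29 2 2 16]

Answer: 16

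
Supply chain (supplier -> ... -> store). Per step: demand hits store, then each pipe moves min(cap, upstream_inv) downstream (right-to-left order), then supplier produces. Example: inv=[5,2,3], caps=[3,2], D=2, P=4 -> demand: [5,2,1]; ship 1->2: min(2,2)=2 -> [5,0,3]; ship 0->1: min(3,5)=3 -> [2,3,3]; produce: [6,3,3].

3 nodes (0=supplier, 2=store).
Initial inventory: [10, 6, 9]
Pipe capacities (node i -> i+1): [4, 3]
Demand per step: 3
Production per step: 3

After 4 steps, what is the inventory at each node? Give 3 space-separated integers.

Step 1: demand=3,sold=3 ship[1->2]=3 ship[0->1]=4 prod=3 -> inv=[9 7 9]
Step 2: demand=3,sold=3 ship[1->2]=3 ship[0->1]=4 prod=3 -> inv=[8 8 9]
Step 3: demand=3,sold=3 ship[1->2]=3 ship[0->1]=4 prod=3 -> inv=[7 9 9]
Step 4: demand=3,sold=3 ship[1->2]=3 ship[0->1]=4 prod=3 -> inv=[6 10 9]

6 10 9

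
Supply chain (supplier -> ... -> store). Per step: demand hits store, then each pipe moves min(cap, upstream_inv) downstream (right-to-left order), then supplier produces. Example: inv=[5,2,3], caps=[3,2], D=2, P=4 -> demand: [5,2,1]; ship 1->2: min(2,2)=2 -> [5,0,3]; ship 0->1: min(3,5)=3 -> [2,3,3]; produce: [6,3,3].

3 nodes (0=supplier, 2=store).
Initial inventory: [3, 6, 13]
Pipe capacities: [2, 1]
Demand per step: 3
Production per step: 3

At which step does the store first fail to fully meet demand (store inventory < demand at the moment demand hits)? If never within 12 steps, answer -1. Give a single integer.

Step 1: demand=3,sold=3 ship[1->2]=1 ship[0->1]=2 prod=3 -> [4 7 11]
Step 2: demand=3,sold=3 ship[1->2]=1 ship[0->1]=2 prod=3 -> [5 8 9]
Step 3: demand=3,sold=3 ship[1->2]=1 ship[0->1]=2 prod=3 -> [6 9 7]
Step 4: demand=3,sold=3 ship[1->2]=1 ship[0->1]=2 prod=3 -> [7 10 5]
Step 5: demand=3,sold=3 ship[1->2]=1 ship[0->1]=2 prod=3 -> [8 11 3]
Step 6: demand=3,sold=3 ship[1->2]=1 ship[0->1]=2 prod=3 -> [9 12 1]
Step 7: demand=3,sold=1 ship[1->2]=1 ship[0->1]=2 prod=3 -> [10 13 1]
Step 8: demand=3,sold=1 ship[1->2]=1 ship[0->1]=2 prod=3 -> [11 14 1]
Step 9: demand=3,sold=1 ship[1->2]=1 ship[0->1]=2 prod=3 -> [12 15 1]
Step 10: demand=3,sold=1 ship[1->2]=1 ship[0->1]=2 prod=3 -> [13 16 1]
Step 11: demand=3,sold=1 ship[1->2]=1 ship[0->1]=2 prod=3 -> [14 17 1]
Step 12: demand=3,sold=1 ship[1->2]=1 ship[0->1]=2 prod=3 -> [15 18 1]
First stockout at step 7

7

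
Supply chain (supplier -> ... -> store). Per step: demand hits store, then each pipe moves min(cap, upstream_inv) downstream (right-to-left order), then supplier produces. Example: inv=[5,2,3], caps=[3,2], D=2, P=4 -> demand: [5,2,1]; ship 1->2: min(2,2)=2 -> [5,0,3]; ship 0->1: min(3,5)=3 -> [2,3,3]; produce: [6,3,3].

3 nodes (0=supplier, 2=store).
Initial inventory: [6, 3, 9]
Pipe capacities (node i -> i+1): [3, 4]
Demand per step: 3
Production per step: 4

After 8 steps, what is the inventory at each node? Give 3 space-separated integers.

Step 1: demand=3,sold=3 ship[1->2]=3 ship[0->1]=3 prod=4 -> inv=[7 3 9]
Step 2: demand=3,sold=3 ship[1->2]=3 ship[0->1]=3 prod=4 -> inv=[8 3 9]
Step 3: demand=3,sold=3 ship[1->2]=3 ship[0->1]=3 prod=4 -> inv=[9 3 9]
Step 4: demand=3,sold=3 ship[1->2]=3 ship[0->1]=3 prod=4 -> inv=[10 3 9]
Step 5: demand=3,sold=3 ship[1->2]=3 ship[0->1]=3 prod=4 -> inv=[11 3 9]
Step 6: demand=3,sold=3 ship[1->2]=3 ship[0->1]=3 prod=4 -> inv=[12 3 9]
Step 7: demand=3,sold=3 ship[1->2]=3 ship[0->1]=3 prod=4 -> inv=[13 3 9]
Step 8: demand=3,sold=3 ship[1->2]=3 ship[0->1]=3 prod=4 -> inv=[14 3 9]

14 3 9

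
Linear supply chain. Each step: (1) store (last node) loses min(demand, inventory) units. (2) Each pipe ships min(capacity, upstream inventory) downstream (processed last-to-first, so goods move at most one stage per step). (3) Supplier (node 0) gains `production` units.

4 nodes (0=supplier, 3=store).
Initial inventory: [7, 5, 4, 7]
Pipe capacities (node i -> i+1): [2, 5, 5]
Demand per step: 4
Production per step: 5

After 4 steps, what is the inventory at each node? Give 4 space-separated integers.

Step 1: demand=4,sold=4 ship[2->3]=4 ship[1->2]=5 ship[0->1]=2 prod=5 -> inv=[10 2 5 7]
Step 2: demand=4,sold=4 ship[2->3]=5 ship[1->2]=2 ship[0->1]=2 prod=5 -> inv=[13 2 2 8]
Step 3: demand=4,sold=4 ship[2->3]=2 ship[1->2]=2 ship[0->1]=2 prod=5 -> inv=[16 2 2 6]
Step 4: demand=4,sold=4 ship[2->3]=2 ship[1->2]=2 ship[0->1]=2 prod=5 -> inv=[19 2 2 4]

19 2 2 4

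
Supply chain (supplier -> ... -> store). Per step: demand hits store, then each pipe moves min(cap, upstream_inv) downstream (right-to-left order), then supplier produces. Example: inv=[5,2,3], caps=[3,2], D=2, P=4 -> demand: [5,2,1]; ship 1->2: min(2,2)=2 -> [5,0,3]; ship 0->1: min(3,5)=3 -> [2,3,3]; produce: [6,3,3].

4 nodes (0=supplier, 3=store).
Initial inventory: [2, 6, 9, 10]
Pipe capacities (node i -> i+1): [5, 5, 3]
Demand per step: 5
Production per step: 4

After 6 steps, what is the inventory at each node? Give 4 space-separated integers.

Step 1: demand=5,sold=5 ship[2->3]=3 ship[1->2]=5 ship[0->1]=2 prod=4 -> inv=[4 3 11 8]
Step 2: demand=5,sold=5 ship[2->3]=3 ship[1->2]=3 ship[0->1]=4 prod=4 -> inv=[4 4 11 6]
Step 3: demand=5,sold=5 ship[2->3]=3 ship[1->2]=4 ship[0->1]=4 prod=4 -> inv=[4 4 12 4]
Step 4: demand=5,sold=4 ship[2->3]=3 ship[1->2]=4 ship[0->1]=4 prod=4 -> inv=[4 4 13 3]
Step 5: demand=5,sold=3 ship[2->3]=3 ship[1->2]=4 ship[0->1]=4 prod=4 -> inv=[4 4 14 3]
Step 6: demand=5,sold=3 ship[2->3]=3 ship[1->2]=4 ship[0->1]=4 prod=4 -> inv=[4 4 15 3]

4 4 15 3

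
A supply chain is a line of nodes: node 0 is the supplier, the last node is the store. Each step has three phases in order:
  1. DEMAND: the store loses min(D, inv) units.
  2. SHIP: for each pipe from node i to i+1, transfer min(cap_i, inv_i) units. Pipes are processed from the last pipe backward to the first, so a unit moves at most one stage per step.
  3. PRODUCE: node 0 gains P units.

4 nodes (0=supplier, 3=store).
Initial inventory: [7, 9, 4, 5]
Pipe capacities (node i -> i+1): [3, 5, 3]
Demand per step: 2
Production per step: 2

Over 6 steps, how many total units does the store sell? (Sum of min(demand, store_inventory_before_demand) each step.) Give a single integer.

Answer: 12

Derivation:
Step 1: sold=2 (running total=2) -> [6 7 6 6]
Step 2: sold=2 (running total=4) -> [5 5 8 7]
Step 3: sold=2 (running total=6) -> [4 3 10 8]
Step 4: sold=2 (running total=8) -> [3 3 10 9]
Step 5: sold=2 (running total=10) -> [2 3 10 10]
Step 6: sold=2 (running total=12) -> [2 2 10 11]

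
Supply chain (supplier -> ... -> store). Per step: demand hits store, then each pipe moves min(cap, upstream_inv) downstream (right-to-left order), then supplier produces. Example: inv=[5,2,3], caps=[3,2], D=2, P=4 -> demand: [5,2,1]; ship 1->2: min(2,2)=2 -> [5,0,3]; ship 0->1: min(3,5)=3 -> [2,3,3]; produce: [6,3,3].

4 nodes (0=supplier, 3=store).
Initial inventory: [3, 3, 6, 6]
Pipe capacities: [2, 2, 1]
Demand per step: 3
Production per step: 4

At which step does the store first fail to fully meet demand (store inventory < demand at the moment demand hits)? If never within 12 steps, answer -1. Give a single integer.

Step 1: demand=3,sold=3 ship[2->3]=1 ship[1->2]=2 ship[0->1]=2 prod=4 -> [5 3 7 4]
Step 2: demand=3,sold=3 ship[2->3]=1 ship[1->2]=2 ship[0->1]=2 prod=4 -> [7 3 8 2]
Step 3: demand=3,sold=2 ship[2->3]=1 ship[1->2]=2 ship[0->1]=2 prod=4 -> [9 3 9 1]
Step 4: demand=3,sold=1 ship[2->3]=1 ship[1->2]=2 ship[0->1]=2 prod=4 -> [11 3 10 1]
Step 5: demand=3,sold=1 ship[2->3]=1 ship[1->2]=2 ship[0->1]=2 prod=4 -> [13 3 11 1]
Step 6: demand=3,sold=1 ship[2->3]=1 ship[1->2]=2 ship[0->1]=2 prod=4 -> [15 3 12 1]
Step 7: demand=3,sold=1 ship[2->3]=1 ship[1->2]=2 ship[0->1]=2 prod=4 -> [17 3 13 1]
Step 8: demand=3,sold=1 ship[2->3]=1 ship[1->2]=2 ship[0->1]=2 prod=4 -> [19 3 14 1]
Step 9: demand=3,sold=1 ship[2->3]=1 ship[1->2]=2 ship[0->1]=2 prod=4 -> [21 3 15 1]
Step 10: demand=3,sold=1 ship[2->3]=1 ship[1->2]=2 ship[0->1]=2 prod=4 -> [23 3 16 1]
Step 11: demand=3,sold=1 ship[2->3]=1 ship[1->2]=2 ship[0->1]=2 prod=4 -> [25 3 17 1]
Step 12: demand=3,sold=1 ship[2->3]=1 ship[1->2]=2 ship[0->1]=2 prod=4 -> [27 3 18 1]
First stockout at step 3

3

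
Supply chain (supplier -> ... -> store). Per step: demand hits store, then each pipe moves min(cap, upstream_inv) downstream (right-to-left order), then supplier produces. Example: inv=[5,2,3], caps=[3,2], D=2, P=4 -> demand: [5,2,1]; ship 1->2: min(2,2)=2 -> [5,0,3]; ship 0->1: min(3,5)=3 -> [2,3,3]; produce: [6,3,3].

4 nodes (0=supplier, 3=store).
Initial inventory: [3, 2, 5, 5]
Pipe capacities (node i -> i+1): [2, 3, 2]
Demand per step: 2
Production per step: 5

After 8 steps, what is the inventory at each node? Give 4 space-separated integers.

Step 1: demand=2,sold=2 ship[2->3]=2 ship[1->2]=2 ship[0->1]=2 prod=5 -> inv=[6 2 5 5]
Step 2: demand=2,sold=2 ship[2->3]=2 ship[1->2]=2 ship[0->1]=2 prod=5 -> inv=[9 2 5 5]
Step 3: demand=2,sold=2 ship[2->3]=2 ship[1->2]=2 ship[0->1]=2 prod=5 -> inv=[12 2 5 5]
Step 4: demand=2,sold=2 ship[2->3]=2 ship[1->2]=2 ship[0->1]=2 prod=5 -> inv=[15 2 5 5]
Step 5: demand=2,sold=2 ship[2->3]=2 ship[1->2]=2 ship[0->1]=2 prod=5 -> inv=[18 2 5 5]
Step 6: demand=2,sold=2 ship[2->3]=2 ship[1->2]=2 ship[0->1]=2 prod=5 -> inv=[21 2 5 5]
Step 7: demand=2,sold=2 ship[2->3]=2 ship[1->2]=2 ship[0->1]=2 prod=5 -> inv=[24 2 5 5]
Step 8: demand=2,sold=2 ship[2->3]=2 ship[1->2]=2 ship[0->1]=2 prod=5 -> inv=[27 2 5 5]

27 2 5 5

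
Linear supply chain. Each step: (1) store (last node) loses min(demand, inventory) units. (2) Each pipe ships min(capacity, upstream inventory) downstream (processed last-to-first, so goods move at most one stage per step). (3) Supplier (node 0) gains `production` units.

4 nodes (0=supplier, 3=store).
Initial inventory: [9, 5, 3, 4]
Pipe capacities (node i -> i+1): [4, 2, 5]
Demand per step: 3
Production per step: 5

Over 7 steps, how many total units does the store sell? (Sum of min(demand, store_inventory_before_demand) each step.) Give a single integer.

Step 1: sold=3 (running total=3) -> [10 7 2 4]
Step 2: sold=3 (running total=6) -> [11 9 2 3]
Step 3: sold=3 (running total=9) -> [12 11 2 2]
Step 4: sold=2 (running total=11) -> [13 13 2 2]
Step 5: sold=2 (running total=13) -> [14 15 2 2]
Step 6: sold=2 (running total=15) -> [15 17 2 2]
Step 7: sold=2 (running total=17) -> [16 19 2 2]

Answer: 17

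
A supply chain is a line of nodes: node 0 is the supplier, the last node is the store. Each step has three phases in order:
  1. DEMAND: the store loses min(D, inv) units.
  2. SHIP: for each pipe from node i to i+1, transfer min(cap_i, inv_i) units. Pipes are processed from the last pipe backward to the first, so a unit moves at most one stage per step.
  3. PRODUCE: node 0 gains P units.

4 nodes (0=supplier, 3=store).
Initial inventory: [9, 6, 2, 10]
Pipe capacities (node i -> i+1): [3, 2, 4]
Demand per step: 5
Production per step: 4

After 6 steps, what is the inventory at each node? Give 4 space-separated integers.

Step 1: demand=5,sold=5 ship[2->3]=2 ship[1->2]=2 ship[0->1]=3 prod=4 -> inv=[10 7 2 7]
Step 2: demand=5,sold=5 ship[2->3]=2 ship[1->2]=2 ship[0->1]=3 prod=4 -> inv=[11 8 2 4]
Step 3: demand=5,sold=4 ship[2->3]=2 ship[1->2]=2 ship[0->1]=3 prod=4 -> inv=[12 9 2 2]
Step 4: demand=5,sold=2 ship[2->3]=2 ship[1->2]=2 ship[0->1]=3 prod=4 -> inv=[13 10 2 2]
Step 5: demand=5,sold=2 ship[2->3]=2 ship[1->2]=2 ship[0->1]=3 prod=4 -> inv=[14 11 2 2]
Step 6: demand=5,sold=2 ship[2->3]=2 ship[1->2]=2 ship[0->1]=3 prod=4 -> inv=[15 12 2 2]

15 12 2 2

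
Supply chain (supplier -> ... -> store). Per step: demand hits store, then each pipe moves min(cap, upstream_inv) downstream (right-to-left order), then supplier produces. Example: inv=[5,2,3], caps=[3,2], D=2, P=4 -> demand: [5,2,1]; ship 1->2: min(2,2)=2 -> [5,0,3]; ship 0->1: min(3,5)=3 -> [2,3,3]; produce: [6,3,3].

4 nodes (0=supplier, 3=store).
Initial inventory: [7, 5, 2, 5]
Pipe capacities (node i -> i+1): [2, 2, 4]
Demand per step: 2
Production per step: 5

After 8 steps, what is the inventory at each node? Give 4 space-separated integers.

Step 1: demand=2,sold=2 ship[2->3]=2 ship[1->2]=2 ship[0->1]=2 prod=5 -> inv=[10 5 2 5]
Step 2: demand=2,sold=2 ship[2->3]=2 ship[1->2]=2 ship[0->1]=2 prod=5 -> inv=[13 5 2 5]
Step 3: demand=2,sold=2 ship[2->3]=2 ship[1->2]=2 ship[0->1]=2 prod=5 -> inv=[16 5 2 5]
Step 4: demand=2,sold=2 ship[2->3]=2 ship[1->2]=2 ship[0->1]=2 prod=5 -> inv=[19 5 2 5]
Step 5: demand=2,sold=2 ship[2->3]=2 ship[1->2]=2 ship[0->1]=2 prod=5 -> inv=[22 5 2 5]
Step 6: demand=2,sold=2 ship[2->3]=2 ship[1->2]=2 ship[0->1]=2 prod=5 -> inv=[25 5 2 5]
Step 7: demand=2,sold=2 ship[2->3]=2 ship[1->2]=2 ship[0->1]=2 prod=5 -> inv=[28 5 2 5]
Step 8: demand=2,sold=2 ship[2->3]=2 ship[1->2]=2 ship[0->1]=2 prod=5 -> inv=[31 5 2 5]

31 5 2 5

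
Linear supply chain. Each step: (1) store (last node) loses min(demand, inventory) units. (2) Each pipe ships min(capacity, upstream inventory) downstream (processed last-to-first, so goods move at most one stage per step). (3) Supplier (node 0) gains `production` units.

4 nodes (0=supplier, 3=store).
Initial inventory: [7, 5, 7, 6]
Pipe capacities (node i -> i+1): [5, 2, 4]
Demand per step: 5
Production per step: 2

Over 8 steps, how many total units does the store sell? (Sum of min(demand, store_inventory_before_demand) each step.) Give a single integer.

Step 1: sold=5 (running total=5) -> [4 8 5 5]
Step 2: sold=5 (running total=10) -> [2 10 3 4]
Step 3: sold=4 (running total=14) -> [2 10 2 3]
Step 4: sold=3 (running total=17) -> [2 10 2 2]
Step 5: sold=2 (running total=19) -> [2 10 2 2]
Step 6: sold=2 (running total=21) -> [2 10 2 2]
Step 7: sold=2 (running total=23) -> [2 10 2 2]
Step 8: sold=2 (running total=25) -> [2 10 2 2]

Answer: 25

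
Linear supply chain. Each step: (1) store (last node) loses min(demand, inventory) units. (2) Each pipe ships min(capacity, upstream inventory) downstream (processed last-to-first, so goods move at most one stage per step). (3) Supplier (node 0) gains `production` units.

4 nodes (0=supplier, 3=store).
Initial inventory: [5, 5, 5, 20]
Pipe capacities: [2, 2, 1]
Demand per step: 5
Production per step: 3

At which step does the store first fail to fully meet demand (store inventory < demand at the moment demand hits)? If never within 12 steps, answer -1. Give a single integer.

Step 1: demand=5,sold=5 ship[2->3]=1 ship[1->2]=2 ship[0->1]=2 prod=3 -> [6 5 6 16]
Step 2: demand=5,sold=5 ship[2->3]=1 ship[1->2]=2 ship[0->1]=2 prod=3 -> [7 5 7 12]
Step 3: demand=5,sold=5 ship[2->3]=1 ship[1->2]=2 ship[0->1]=2 prod=3 -> [8 5 8 8]
Step 4: demand=5,sold=5 ship[2->3]=1 ship[1->2]=2 ship[0->1]=2 prod=3 -> [9 5 9 4]
Step 5: demand=5,sold=4 ship[2->3]=1 ship[1->2]=2 ship[0->1]=2 prod=3 -> [10 5 10 1]
Step 6: demand=5,sold=1 ship[2->3]=1 ship[1->2]=2 ship[0->1]=2 prod=3 -> [11 5 11 1]
Step 7: demand=5,sold=1 ship[2->3]=1 ship[1->2]=2 ship[0->1]=2 prod=3 -> [12 5 12 1]
Step 8: demand=5,sold=1 ship[2->3]=1 ship[1->2]=2 ship[0->1]=2 prod=3 -> [13 5 13 1]
Step 9: demand=5,sold=1 ship[2->3]=1 ship[1->2]=2 ship[0->1]=2 prod=3 -> [14 5 14 1]
Step 10: demand=5,sold=1 ship[2->3]=1 ship[1->2]=2 ship[0->1]=2 prod=3 -> [15 5 15 1]
Step 11: demand=5,sold=1 ship[2->3]=1 ship[1->2]=2 ship[0->1]=2 prod=3 -> [16 5 16 1]
Step 12: demand=5,sold=1 ship[2->3]=1 ship[1->2]=2 ship[0->1]=2 prod=3 -> [17 5 17 1]
First stockout at step 5

5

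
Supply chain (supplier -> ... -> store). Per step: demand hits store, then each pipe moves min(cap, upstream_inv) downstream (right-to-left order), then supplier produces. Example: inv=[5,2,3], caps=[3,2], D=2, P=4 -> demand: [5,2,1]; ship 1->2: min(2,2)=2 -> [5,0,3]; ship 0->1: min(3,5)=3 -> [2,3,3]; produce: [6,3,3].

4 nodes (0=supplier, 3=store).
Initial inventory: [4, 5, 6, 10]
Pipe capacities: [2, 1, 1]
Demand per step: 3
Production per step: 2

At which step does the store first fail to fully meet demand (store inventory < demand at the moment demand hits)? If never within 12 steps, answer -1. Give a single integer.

Step 1: demand=3,sold=3 ship[2->3]=1 ship[1->2]=1 ship[0->1]=2 prod=2 -> [4 6 6 8]
Step 2: demand=3,sold=3 ship[2->3]=1 ship[1->2]=1 ship[0->1]=2 prod=2 -> [4 7 6 6]
Step 3: demand=3,sold=3 ship[2->3]=1 ship[1->2]=1 ship[0->1]=2 prod=2 -> [4 8 6 4]
Step 4: demand=3,sold=3 ship[2->3]=1 ship[1->2]=1 ship[0->1]=2 prod=2 -> [4 9 6 2]
Step 5: demand=3,sold=2 ship[2->3]=1 ship[1->2]=1 ship[0->1]=2 prod=2 -> [4 10 6 1]
Step 6: demand=3,sold=1 ship[2->3]=1 ship[1->2]=1 ship[0->1]=2 prod=2 -> [4 11 6 1]
Step 7: demand=3,sold=1 ship[2->3]=1 ship[1->2]=1 ship[0->1]=2 prod=2 -> [4 12 6 1]
Step 8: demand=3,sold=1 ship[2->3]=1 ship[1->2]=1 ship[0->1]=2 prod=2 -> [4 13 6 1]
Step 9: demand=3,sold=1 ship[2->3]=1 ship[1->2]=1 ship[0->1]=2 prod=2 -> [4 14 6 1]
Step 10: demand=3,sold=1 ship[2->3]=1 ship[1->2]=1 ship[0->1]=2 prod=2 -> [4 15 6 1]
Step 11: demand=3,sold=1 ship[2->3]=1 ship[1->2]=1 ship[0->1]=2 prod=2 -> [4 16 6 1]
Step 12: demand=3,sold=1 ship[2->3]=1 ship[1->2]=1 ship[0->1]=2 prod=2 -> [4 17 6 1]
First stockout at step 5

5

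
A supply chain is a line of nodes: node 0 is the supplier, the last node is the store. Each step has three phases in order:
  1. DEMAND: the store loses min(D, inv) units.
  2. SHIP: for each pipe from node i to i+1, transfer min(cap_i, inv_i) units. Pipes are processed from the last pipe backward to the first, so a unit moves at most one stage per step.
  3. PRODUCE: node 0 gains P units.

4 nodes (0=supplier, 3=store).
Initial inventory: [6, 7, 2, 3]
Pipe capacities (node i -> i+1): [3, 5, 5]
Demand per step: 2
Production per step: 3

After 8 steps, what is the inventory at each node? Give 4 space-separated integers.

Step 1: demand=2,sold=2 ship[2->3]=2 ship[1->2]=5 ship[0->1]=3 prod=3 -> inv=[6 5 5 3]
Step 2: demand=2,sold=2 ship[2->3]=5 ship[1->2]=5 ship[0->1]=3 prod=3 -> inv=[6 3 5 6]
Step 3: demand=2,sold=2 ship[2->3]=5 ship[1->2]=3 ship[0->1]=3 prod=3 -> inv=[6 3 3 9]
Step 4: demand=2,sold=2 ship[2->3]=3 ship[1->2]=3 ship[0->1]=3 prod=3 -> inv=[6 3 3 10]
Step 5: demand=2,sold=2 ship[2->3]=3 ship[1->2]=3 ship[0->1]=3 prod=3 -> inv=[6 3 3 11]
Step 6: demand=2,sold=2 ship[2->3]=3 ship[1->2]=3 ship[0->1]=3 prod=3 -> inv=[6 3 3 12]
Step 7: demand=2,sold=2 ship[2->3]=3 ship[1->2]=3 ship[0->1]=3 prod=3 -> inv=[6 3 3 13]
Step 8: demand=2,sold=2 ship[2->3]=3 ship[1->2]=3 ship[0->1]=3 prod=3 -> inv=[6 3 3 14]

6 3 3 14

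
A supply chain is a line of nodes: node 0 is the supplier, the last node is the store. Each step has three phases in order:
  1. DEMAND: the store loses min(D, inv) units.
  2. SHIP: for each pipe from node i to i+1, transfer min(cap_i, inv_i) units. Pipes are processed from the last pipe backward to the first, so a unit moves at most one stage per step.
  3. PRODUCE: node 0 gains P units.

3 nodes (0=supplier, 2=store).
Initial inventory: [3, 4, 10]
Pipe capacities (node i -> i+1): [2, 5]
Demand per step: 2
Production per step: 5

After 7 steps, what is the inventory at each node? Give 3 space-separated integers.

Step 1: demand=2,sold=2 ship[1->2]=4 ship[0->1]=2 prod=5 -> inv=[6 2 12]
Step 2: demand=2,sold=2 ship[1->2]=2 ship[0->1]=2 prod=5 -> inv=[9 2 12]
Step 3: demand=2,sold=2 ship[1->2]=2 ship[0->1]=2 prod=5 -> inv=[12 2 12]
Step 4: demand=2,sold=2 ship[1->2]=2 ship[0->1]=2 prod=5 -> inv=[15 2 12]
Step 5: demand=2,sold=2 ship[1->2]=2 ship[0->1]=2 prod=5 -> inv=[18 2 12]
Step 6: demand=2,sold=2 ship[1->2]=2 ship[0->1]=2 prod=5 -> inv=[21 2 12]
Step 7: demand=2,sold=2 ship[1->2]=2 ship[0->1]=2 prod=5 -> inv=[24 2 12]

24 2 12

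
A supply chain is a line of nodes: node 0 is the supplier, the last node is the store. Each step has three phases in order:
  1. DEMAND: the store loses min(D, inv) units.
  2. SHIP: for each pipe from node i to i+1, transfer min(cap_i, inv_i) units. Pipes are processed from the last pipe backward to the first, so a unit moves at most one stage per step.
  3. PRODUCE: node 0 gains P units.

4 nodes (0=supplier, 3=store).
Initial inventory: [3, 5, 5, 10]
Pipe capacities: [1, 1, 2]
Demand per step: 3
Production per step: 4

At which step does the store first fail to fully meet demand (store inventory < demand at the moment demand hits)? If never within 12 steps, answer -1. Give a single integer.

Step 1: demand=3,sold=3 ship[2->3]=2 ship[1->2]=1 ship[0->1]=1 prod=4 -> [6 5 4 9]
Step 2: demand=3,sold=3 ship[2->3]=2 ship[1->2]=1 ship[0->1]=1 prod=4 -> [9 5 3 8]
Step 3: demand=3,sold=3 ship[2->3]=2 ship[1->2]=1 ship[0->1]=1 prod=4 -> [12 5 2 7]
Step 4: demand=3,sold=3 ship[2->3]=2 ship[1->2]=1 ship[0->1]=1 prod=4 -> [15 5 1 6]
Step 5: demand=3,sold=3 ship[2->3]=1 ship[1->2]=1 ship[0->1]=1 prod=4 -> [18 5 1 4]
Step 6: demand=3,sold=3 ship[2->3]=1 ship[1->2]=1 ship[0->1]=1 prod=4 -> [21 5 1 2]
Step 7: demand=3,sold=2 ship[2->3]=1 ship[1->2]=1 ship[0->1]=1 prod=4 -> [24 5 1 1]
Step 8: demand=3,sold=1 ship[2->3]=1 ship[1->2]=1 ship[0->1]=1 prod=4 -> [27 5 1 1]
Step 9: demand=3,sold=1 ship[2->3]=1 ship[1->2]=1 ship[0->1]=1 prod=4 -> [30 5 1 1]
Step 10: demand=3,sold=1 ship[2->3]=1 ship[1->2]=1 ship[0->1]=1 prod=4 -> [33 5 1 1]
Step 11: demand=3,sold=1 ship[2->3]=1 ship[1->2]=1 ship[0->1]=1 prod=4 -> [36 5 1 1]
Step 12: demand=3,sold=1 ship[2->3]=1 ship[1->2]=1 ship[0->1]=1 prod=4 -> [39 5 1 1]
First stockout at step 7

7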